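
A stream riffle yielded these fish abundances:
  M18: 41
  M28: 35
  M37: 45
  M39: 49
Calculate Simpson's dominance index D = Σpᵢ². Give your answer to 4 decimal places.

Total N = 41+35+45+49 = 170, so the proportions are 0.241176, 0.205882, 0.264706, 0.288235 (working shown to 6 dp, full precision carried).
D = 0.241176² + 0.205882² + 0.264706² + 0.288235² = 0.058166 + 0.042388 + 0.070069 + 0.083080 = 0.253702.
To 4 decimal places, D = 0.2537.

0.2537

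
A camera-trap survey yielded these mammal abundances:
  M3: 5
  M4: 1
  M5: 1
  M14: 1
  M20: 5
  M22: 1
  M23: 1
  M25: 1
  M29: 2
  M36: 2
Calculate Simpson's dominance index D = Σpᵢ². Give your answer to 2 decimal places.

0.16

Total N = 5+1+1+1+5+1+1+1+2+2 = 20, so the proportions are 0.25, 0.05, 0.05, 0.05, 0.25, 0.05, 0.05, 0.05, 0.1, 0.1 (working shown to 4 dp, full precision carried).
D = 0.25² + 0.05² + 0.05² + 0.05² + 0.25² + 0.05² + 0.05² + 0.05² + 0.1² + 0.1² = 0.0625 + 0.0025 + 0.0025 + 0.0025 + 0.0625 + 0.0025 + 0.0025 + 0.0025 + 0.0100 + 0.0100 = 0.1600.
To 2 decimal places, D = 0.16.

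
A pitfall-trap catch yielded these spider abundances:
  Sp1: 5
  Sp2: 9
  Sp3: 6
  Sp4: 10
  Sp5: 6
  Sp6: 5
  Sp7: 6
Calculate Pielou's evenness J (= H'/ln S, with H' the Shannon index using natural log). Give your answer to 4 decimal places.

Total N = 5+9+6+10+6+5+6 = 47, so the proportions are 0.106383, 0.191489, 0.12766, 0.212766, 0.12766, 0.106383, 0.12766 (working shown to 6 dp, full precision carried).
H' = −Σ pᵢ ln pᵢ = −((-0.238373) + (-0.316517) + (-0.262773) + (-0.329269) + (-0.262773) + (-0.238373) + (-0.262773)) = 1.910851.
With S = 7 species, ln S = 1.945910, so J = 1.910851/1.945910 = 0.981983, i.e. 0.9820 to 4 decimal places.

0.9820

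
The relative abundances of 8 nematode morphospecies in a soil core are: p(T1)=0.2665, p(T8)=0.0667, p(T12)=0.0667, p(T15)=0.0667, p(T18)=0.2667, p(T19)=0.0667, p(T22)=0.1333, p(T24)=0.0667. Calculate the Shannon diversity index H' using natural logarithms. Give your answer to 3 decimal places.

Each pᵢ ln pᵢ term (working shown to 5 dp, full precision carried): 0.2665×(-1.32238)=-0.35241, 0.0667×(-2.70755)=-0.18059, 0.0667×(-2.70755)=-0.18059, 0.0667×(-2.70755)=-0.18059, 0.2667×(-1.32163)=-0.35248, 0.0667×(-2.70755)=-0.18059, 0.1333×(-2.01515)=-0.26862, 0.0667×(-2.70755)=-0.18059.
Sum = -1.87648, so H' = 1.876.

1.876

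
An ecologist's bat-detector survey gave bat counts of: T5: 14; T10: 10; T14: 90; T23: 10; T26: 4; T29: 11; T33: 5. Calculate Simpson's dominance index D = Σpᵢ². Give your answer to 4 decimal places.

Total N = 14+10+90+10+4+11+5 = 144, so the proportions are 0.097222, 0.069444, 0.625, 0.069444, 0.027778, 0.076389, 0.034722 (working shown to 6 dp, full precision carried).
D = 0.097222² + 0.069444² + 0.625² + 0.069444² + 0.027778² + 0.076389² + 0.034722² = 0.009452 + 0.004823 + 0.390625 + 0.004823 + 0.000772 + 0.005835 + 0.001206 = 0.417535.
To 4 decimal places, D = 0.4175.

0.4175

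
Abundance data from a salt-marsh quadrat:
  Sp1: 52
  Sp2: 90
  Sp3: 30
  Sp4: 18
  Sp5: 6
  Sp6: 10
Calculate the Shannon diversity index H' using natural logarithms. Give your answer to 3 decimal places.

1.453

Total N = 52+90+30+18+6+10 = 206, so the proportions are 0.25243, 0.43689, 0.14563, 0.08738, 0.02913, 0.04854 (working shown to 5 dp, full precision carried).
Each pᵢ ln pᵢ term: 0.25243×(-1.37663)=-0.34750, 0.43689×(-0.82807)=-0.36178, 0.14563×(-1.92668)=-0.28058, 0.08738×(-2.43750)=-0.21299, 0.02913×(-3.53612)=-0.10299, 0.04854×(-3.02529)=-0.14686.
Sum = -1.45270, so H' = 1.453.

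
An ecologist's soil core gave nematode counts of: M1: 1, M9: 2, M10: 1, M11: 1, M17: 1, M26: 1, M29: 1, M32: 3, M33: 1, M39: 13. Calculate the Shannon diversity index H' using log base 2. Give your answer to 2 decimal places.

Total N = 1+2+1+1+1+1+1+3+1+13 = 25, so the proportions are 0.04, 0.08, 0.04, 0.04, 0.04, 0.04, 0.04, 0.12, 0.04, 0.52 (working shown to 4 dp, full precision carried).
Each pᵢ log₂ pᵢ term: 0.04×(-4.6439)=-0.1858, 0.08×(-3.6439)=-0.2915, 0.04×(-4.6439)=-0.1858, 0.04×(-4.6439)=-0.1858, 0.04×(-4.6439)=-0.1858, 0.04×(-4.6439)=-0.1858, 0.04×(-4.6439)=-0.1858, 0.12×(-3.0589)=-0.3671, 0.04×(-4.6439)=-0.1858, 0.52×(-0.9434)=-0.4906.
Sum = -2.4494, so H' = 2.45.

2.45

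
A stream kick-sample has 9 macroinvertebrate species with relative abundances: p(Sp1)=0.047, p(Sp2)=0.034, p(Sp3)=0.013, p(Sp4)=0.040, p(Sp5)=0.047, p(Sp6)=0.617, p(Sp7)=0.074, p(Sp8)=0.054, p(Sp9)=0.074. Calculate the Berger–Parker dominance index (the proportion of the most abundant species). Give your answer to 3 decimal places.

The largest proportion is 0.617, i.e. d = 0.617 to 3 decimal places.

0.617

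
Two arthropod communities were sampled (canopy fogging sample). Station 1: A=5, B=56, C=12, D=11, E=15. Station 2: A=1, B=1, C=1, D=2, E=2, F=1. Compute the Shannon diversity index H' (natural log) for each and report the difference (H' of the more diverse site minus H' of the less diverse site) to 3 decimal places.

0.474

Station 1: N=99, proportions 0.050505, 0.565657, 0.121212, 0.111111, 0.151515, giving H' = 1.258924 (working shown to 6 dp, full precision carried).
Station 2: N=8, proportions 0.125, 0.125, 0.125, 0.25, 0.25, 0.125, giving H' = 1.732868.
Difference = |1.258924 − 1.732868| = 0.473944, i.e. 0.474 to 3 decimal places.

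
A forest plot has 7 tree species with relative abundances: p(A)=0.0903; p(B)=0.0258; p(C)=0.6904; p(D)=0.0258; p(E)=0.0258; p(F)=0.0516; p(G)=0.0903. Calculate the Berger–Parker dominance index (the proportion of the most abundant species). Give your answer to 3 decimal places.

0.690

The largest proportion is 0.6904, i.e. d = 0.690 to 3 decimal places.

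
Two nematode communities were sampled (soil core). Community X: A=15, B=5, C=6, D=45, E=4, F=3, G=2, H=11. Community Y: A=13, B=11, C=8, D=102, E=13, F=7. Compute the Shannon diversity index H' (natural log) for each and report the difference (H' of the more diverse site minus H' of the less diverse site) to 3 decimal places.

Community X: N=91, proportions 0.16484, 0.05495, 0.06593, 0.49451, 0.04396, 0.03297, 0.02198, 0.12088, giving H' = 1.57325 (working shown to 5 dp, full precision carried).
Community Y: N=154, proportions 0.08442, 0.07143, 0.05195, 0.66234, 0.08442, 0.04545, giving H' = 1.17286.
Difference = |1.57325 − 1.17286| = 0.40039, i.e. 0.400 to 3 decimal places.

0.400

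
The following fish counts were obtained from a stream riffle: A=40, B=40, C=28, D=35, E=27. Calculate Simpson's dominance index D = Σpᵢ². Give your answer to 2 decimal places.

0.21

Total N = 40+40+28+35+27 = 170, so the proportions are 0.2353, 0.2353, 0.1647, 0.2059, 0.1588 (working shown to 4 dp, full precision carried).
D = 0.2353² + 0.2353² + 0.1647² + 0.2059² + 0.1588² = 0.0554 + 0.0554 + 0.0271 + 0.0424 + 0.0252 = 0.2055.
To 2 decimal places, D = 0.21.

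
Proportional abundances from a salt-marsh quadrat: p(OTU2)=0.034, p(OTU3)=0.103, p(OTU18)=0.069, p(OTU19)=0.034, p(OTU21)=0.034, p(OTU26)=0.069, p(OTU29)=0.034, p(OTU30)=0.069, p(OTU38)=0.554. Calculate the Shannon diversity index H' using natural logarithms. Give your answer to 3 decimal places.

1.575

Each pᵢ ln pᵢ term (working shown to 5 dp, full precision carried): 0.034×(-3.38139)=-0.11497, 0.103×(-2.27303)=-0.23412, 0.069×(-2.67365)=-0.18448, 0.034×(-3.38139)=-0.11497, 0.034×(-3.38139)=-0.11497, 0.069×(-2.67365)=-0.18448, 0.034×(-3.38139)=-0.11497, 0.069×(-2.67365)=-0.18448, 0.554×(-0.59059)=-0.32719.
Sum = -1.57462, so H' = 1.575.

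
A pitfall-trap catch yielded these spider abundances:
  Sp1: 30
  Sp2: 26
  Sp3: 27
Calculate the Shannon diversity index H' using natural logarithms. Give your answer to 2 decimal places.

1.10

Total N = 30+26+27 = 83, so the proportions are 0.3614, 0.3133, 0.3253 (working shown to 4 dp, full precision carried).
Each pᵢ ln pᵢ term: 0.3614×(-1.0176)=-0.3678, 0.3133×(-1.1607)=-0.3636, 0.3253×(-1.1230)=-0.3653.
Sum = -1.0967, so H' = 1.10.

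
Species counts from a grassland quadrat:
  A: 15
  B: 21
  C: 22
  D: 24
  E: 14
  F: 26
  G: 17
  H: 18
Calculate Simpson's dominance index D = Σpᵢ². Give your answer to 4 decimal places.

Total N = 15+21+22+24+14+26+17+18 = 157, so the proportions are 0.095541, 0.133758, 0.140127, 0.152866, 0.089172, 0.165605, 0.10828, 0.11465 (working shown to 6 dp, full precision carried).
D = 0.095541² + 0.133758² + 0.140127² + 0.152866² + 0.089172² + 0.165605² + 0.10828² + 0.11465² = 0.009128 + 0.017891 + 0.019636 + 0.023368 + 0.007952 + 0.027425 + 0.011725 + 0.013145 = 0.130269.
To 4 decimal places, D = 0.1303.

0.1303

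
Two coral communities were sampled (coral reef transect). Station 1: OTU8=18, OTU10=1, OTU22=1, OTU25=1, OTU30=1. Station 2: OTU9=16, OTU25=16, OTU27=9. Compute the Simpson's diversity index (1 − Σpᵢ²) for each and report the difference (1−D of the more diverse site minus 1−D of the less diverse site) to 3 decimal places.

Station 1: N=22, proportions 0.81818, 0.04545, 0.04545, 0.04545, 0.04545, giving 1−D = 0.32231 (working shown to 5 dp, full precision carried).
Station 2: N=41, proportions 0.39024, 0.39024, 0.21951, giving 1−D = 0.64723.
Difference = |0.32231 − 0.64723| = 0.32492, i.e. 0.325 to 3 decimal places.

0.325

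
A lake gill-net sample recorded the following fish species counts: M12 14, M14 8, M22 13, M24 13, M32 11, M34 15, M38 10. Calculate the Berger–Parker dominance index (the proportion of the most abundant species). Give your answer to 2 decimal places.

Total N = 14+8+13+13+11+15+10 = 84, so the proportions are 0.1667, 0.0952, 0.1548, 0.1548, 0.131, 0.1786, 0.119 (working shown to 4 dp, full precision carried).
The largest proportion is 0.1786, i.e. d = 0.18 to 2 decimal places.

0.18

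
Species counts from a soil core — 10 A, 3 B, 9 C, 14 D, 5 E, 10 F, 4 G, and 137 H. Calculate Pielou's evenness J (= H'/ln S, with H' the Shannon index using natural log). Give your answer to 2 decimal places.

0.54

Total N = 10+3+9+14+5+10+4+137 = 192, so the proportions are 0.0521, 0.0156, 0.0469, 0.0729, 0.026, 0.0521, 0.0208, 0.7135 (working shown to 4 dp, full precision carried).
H' = −Σ pᵢ ln pᵢ = −((-0.1539) + (-0.0650) + (-0.1435) + (-0.1909) + (-0.0950) + (-0.1539) + (-0.0807) + (-0.2408)) = 1.1236.
With S = 8 species, ln S = 2.0794, so J = 1.1236/2.0794 = 0.5404, i.e. 0.54 to 2 decimal places.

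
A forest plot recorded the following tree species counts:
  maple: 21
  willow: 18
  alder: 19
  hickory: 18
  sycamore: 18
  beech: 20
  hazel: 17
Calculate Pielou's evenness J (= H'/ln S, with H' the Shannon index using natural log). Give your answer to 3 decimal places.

0.999

Total N = 21+18+19+18+18+20+17 = 131, so the proportions are 0.16031, 0.1374, 0.14504, 0.1374, 0.1374, 0.15267, 0.12977 (working shown to 5 dp, full precision carried).
H' = −Σ pᵢ ln pᵢ = −((-0.29347) + (-0.27272) + (-0.28003) + (-0.27272) + (-0.27272) + (-0.28694) + (-0.26499)) = 1.94360.
With S = 7 species, ln S = 1.94591, so J = 1.94360/1.94591 = 0.99882, i.e. 0.999 to 3 decimal places.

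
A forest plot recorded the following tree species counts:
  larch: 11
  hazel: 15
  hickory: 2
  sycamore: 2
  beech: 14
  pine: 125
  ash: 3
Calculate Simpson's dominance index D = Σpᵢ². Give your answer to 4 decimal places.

0.5471

Total N = 11+15+2+2+14+125+3 = 172, so the proportions are 0.063953, 0.087209, 0.011628, 0.011628, 0.081395, 0.726744, 0.017442 (working shown to 6 dp, full precision carried).
D = 0.063953² + 0.087209² + 0.011628² + 0.011628² + 0.081395² + 0.726744² + 0.017442² = 0.004090 + 0.007605 + 0.000135 + 0.000135 + 0.006625 + 0.528157 + 0.000304 = 0.547052.
To 4 decimal places, D = 0.5471.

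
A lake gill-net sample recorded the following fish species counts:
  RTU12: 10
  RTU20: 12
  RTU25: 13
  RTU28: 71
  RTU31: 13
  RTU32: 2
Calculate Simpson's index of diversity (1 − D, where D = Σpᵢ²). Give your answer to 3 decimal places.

Total N = 10+12+13+71+13+2 = 121, so the proportions are 0.08264, 0.09917, 0.10744, 0.58678, 0.10744, 0.01653 (working shown to 5 dp, full precision carried).
D = 0.08264² + 0.09917² + 0.10744² + 0.58678² + 0.10744² + 0.01653² = 0.00683 + 0.00984 + 0.01154 + 0.34431 + 0.01154 + 0.00027 = 0.38433.
So 1 − D = 0.61567, i.e. 0.616 to 3 decimal places.

0.616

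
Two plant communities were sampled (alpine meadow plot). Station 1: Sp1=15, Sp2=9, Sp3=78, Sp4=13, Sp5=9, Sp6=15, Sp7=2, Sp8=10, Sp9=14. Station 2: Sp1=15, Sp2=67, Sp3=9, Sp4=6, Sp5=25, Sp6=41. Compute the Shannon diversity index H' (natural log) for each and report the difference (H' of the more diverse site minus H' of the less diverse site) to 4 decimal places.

Station 1: N=165, proportions 0.090909, 0.054545, 0.472727, 0.078788, 0.054545, 0.090909, 0.012121, 0.060606, 0.084848, giving H' = 1.740381 (working shown to 6 dp, full precision carried).
Station 2: N=163, proportions 0.092025, 0.411043, 0.055215, 0.03681, 0.153374, 0.251534, giving H' = 1.501179.
Difference = |1.740381 − 1.501179| = 0.239202, i.e. 0.2392 to 4 decimal places.

0.2392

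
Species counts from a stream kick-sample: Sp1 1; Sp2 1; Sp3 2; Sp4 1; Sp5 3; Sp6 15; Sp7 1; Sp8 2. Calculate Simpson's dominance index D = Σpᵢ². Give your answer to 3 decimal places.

Total N = 1+1+2+1+3+15+1+2 = 26, so the proportions are 0.03846, 0.03846, 0.07692, 0.03846, 0.11538, 0.57692, 0.03846, 0.07692 (working shown to 5 dp, full precision carried).
D = 0.03846² + 0.03846² + 0.07692² + 0.03846² + 0.11538² + 0.57692² + 0.03846² + 0.07692² = 0.00148 + 0.00148 + 0.00592 + 0.00148 + 0.01331 + 0.33284 + 0.00148 + 0.00592 = 0.36391.
To 3 decimal places, D = 0.364.

0.364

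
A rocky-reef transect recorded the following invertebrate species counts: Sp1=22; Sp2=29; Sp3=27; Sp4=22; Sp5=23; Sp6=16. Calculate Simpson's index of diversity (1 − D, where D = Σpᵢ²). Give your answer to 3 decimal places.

0.828

Total N = 22+29+27+22+23+16 = 139, so the proportions are 0.15827, 0.20863, 0.19424, 0.15827, 0.16547, 0.11511 (working shown to 5 dp, full precision carried).
D = 0.15827² + 0.20863² + 0.19424² + 0.15827² + 0.16547² + 0.11511² = 0.02505 + 0.04353 + 0.03773 + 0.02505 + 0.02738 + 0.01325 = 0.17199.
So 1 − D = 0.82801, i.e. 0.828 to 3 decimal places.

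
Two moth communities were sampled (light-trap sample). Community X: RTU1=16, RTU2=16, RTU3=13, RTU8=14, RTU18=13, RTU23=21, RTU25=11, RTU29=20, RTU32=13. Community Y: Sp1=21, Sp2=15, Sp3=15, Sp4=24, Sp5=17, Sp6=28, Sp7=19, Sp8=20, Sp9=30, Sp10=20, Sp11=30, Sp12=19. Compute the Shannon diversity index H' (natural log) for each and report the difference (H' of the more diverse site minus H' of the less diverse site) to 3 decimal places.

0.281

Community X: N=137, proportions 0.11679, 0.11679, 0.09489, 0.10219, 0.09489, 0.15328, 0.08029, 0.14599, 0.09489, giving H' = 2.17597 (working shown to 5 dp, full precision carried).
Community Y: N=258, proportions 0.0814, 0.05814, 0.05814, 0.09302, 0.06589, 0.10853, 0.07364, 0.07752, 0.11628, 0.07752, 0.11628, 0.07364, giving H' = 2.45720.
Difference = |2.17597 − 2.45720| = 0.28123, i.e. 0.281 to 3 decimal places.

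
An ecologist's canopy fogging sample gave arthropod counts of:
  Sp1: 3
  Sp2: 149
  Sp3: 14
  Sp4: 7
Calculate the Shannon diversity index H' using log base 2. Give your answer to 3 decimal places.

0.768

Total N = 3+149+14+7 = 173, so the proportions are 0.01734, 0.86127, 0.08092, 0.04046 (working shown to 5 dp, full precision carried).
Each pᵢ log₂ pᵢ term: 0.01734×(-5.84967)=-0.10144, 0.86127×(-0.21546)=-0.18557, 0.08092×(-3.62727)=-0.29354, 0.04046×(-4.62727)=-0.18723.
Sum = -0.76778, so H' = 0.768.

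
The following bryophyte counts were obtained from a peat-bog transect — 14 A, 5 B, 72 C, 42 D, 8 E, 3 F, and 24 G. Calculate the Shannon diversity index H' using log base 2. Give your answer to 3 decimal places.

2.187

Total N = 14+5+72+42+8+3+24 = 168, so the proportions are 0.08333, 0.02976, 0.42857, 0.25, 0.04762, 0.01786, 0.14286 (working shown to 5 dp, full precision carried).
Each pᵢ log₂ pᵢ term: 0.08333×(-3.58496)=-0.29875, 0.02976×(-5.07039)=-0.15090, 0.42857×(-1.22239)=-0.52388, 0.25×(-2.00000)=-0.50000, 0.04762×(-4.39232)=-0.20916, 0.01786×(-5.80735)=-0.10370, 0.14286×(-2.80735)=-0.40105.
Sum = -2.18745, so H' = 2.187.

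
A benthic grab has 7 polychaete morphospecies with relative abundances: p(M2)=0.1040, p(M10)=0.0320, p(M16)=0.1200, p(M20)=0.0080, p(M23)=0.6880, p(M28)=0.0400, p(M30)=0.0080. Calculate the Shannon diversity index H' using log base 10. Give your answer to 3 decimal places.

0.462

Each pᵢ log₁₀ pᵢ term (working shown to 5 dp, full precision carried): 0.104×(-0.98297)=-0.10223, 0.032×(-1.49485)=-0.04784, 0.12×(-0.92082)=-0.11050, 0.008×(-2.09691)=-0.01678, 0.688×(-0.16241)=-0.11174, 0.04×(-1.39794)=-0.05592, 0.008×(-2.09691)=-0.01678.
Sum = -0.46177, so H' = 0.462.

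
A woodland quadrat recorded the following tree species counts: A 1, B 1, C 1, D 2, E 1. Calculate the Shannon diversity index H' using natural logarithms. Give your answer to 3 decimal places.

Total N = 1+1+1+2+1 = 6, so the proportions are 0.16667, 0.16667, 0.16667, 0.33333, 0.16667 (working shown to 5 dp, full precision carried).
Each pᵢ ln pᵢ term: 0.16667×(-1.79176)=-0.29863, 0.16667×(-1.79176)=-0.29863, 0.16667×(-1.79176)=-0.29863, 0.33333×(-1.09861)=-0.36620, 0.16667×(-1.79176)=-0.29863.
Sum = -1.56071, so H' = 1.561.

1.561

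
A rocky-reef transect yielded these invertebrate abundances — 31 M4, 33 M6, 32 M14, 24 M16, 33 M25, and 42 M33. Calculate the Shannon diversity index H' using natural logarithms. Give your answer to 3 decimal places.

1.779

Total N = 31+33+32+24+33+42 = 195, so the proportions are 0.15897, 0.16923, 0.1641, 0.12308, 0.16923, 0.21538 (working shown to 5 dp, full precision carried).
Each pᵢ ln pᵢ term: 0.15897×(-1.83901)=-0.29236, 0.16923×(-1.77649)=-0.30064, 0.1641×(-1.80726)=-0.29658, 0.12308×(-2.09495)=-0.25784, 0.16923×(-1.77649)=-0.30064, 0.21538×(-1.53533)=-0.33069.
Sum = -1.77873, so H' = 1.779.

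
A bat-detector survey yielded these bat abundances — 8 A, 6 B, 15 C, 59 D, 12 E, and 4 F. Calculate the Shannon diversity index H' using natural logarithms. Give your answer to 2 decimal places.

Total N = 8+6+15+59+12+4 = 104, so the proportions are 0.0769, 0.0577, 0.1442, 0.5673, 0.1154, 0.0385 (working shown to 4 dp, full precision carried).
Each pᵢ ln pᵢ term: 0.0769×(-2.5649)=-0.1973, 0.0577×(-2.8526)=-0.1646, 0.1442×(-1.9363)=-0.2793, 0.5673×(-0.5669)=-0.3216, 0.1154×(-2.1595)=-0.2492, 0.0385×(-3.2581)=-0.1253.
Sum = -1.3372, so H' = 1.34.

1.34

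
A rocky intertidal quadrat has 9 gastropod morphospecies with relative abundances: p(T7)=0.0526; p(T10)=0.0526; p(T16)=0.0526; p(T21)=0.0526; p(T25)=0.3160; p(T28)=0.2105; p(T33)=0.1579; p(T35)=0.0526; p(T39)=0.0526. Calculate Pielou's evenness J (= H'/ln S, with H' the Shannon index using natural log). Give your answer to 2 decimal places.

0.87

H' = −Σ pᵢ ln pᵢ = −((-0.1549) + (-0.1549) + (-0.1549) + (-0.1549) + (-0.3640) + (-0.3280) + (-0.2915) + (-0.1549) + (-0.1549)) = 1.9130 (working shown to 4 dp, full precision carried).
With S = 9 species, ln S = 2.1972, so J = 1.9130/2.1972 = 0.8706, i.e. 0.87 to 2 decimal places.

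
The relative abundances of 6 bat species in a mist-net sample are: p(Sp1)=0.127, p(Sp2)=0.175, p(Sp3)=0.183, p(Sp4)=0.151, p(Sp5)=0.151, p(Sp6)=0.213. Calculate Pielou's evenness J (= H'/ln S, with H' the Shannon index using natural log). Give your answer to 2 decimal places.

H' = −Σ pᵢ ln pᵢ = −((-0.2621) + (-0.3050) + (-0.3108) + (-0.2855) + (-0.2855) + (-0.3294)) = 1.7782 (working shown to 4 dp, full precision carried).
With S = 6 species, ln S = 1.7918, so J = 1.7782/1.7918 = 0.9924, i.e. 0.99 to 2 decimal places.

0.99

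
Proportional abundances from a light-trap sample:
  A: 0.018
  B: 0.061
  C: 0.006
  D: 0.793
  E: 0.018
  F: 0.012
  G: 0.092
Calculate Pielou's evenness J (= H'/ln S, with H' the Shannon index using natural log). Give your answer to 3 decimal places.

0.412

H' = −Σ pᵢ ln pᵢ = −((-0.07231) + (-0.17061) + (-0.03070) + (-0.18392) + (-0.07231) + (-0.05307) + (-0.21951)) = 0.80244 (working shown to 5 dp, full precision carried).
With S = 7 species, ln S = 1.94591, so J = 0.80244/1.94591 = 0.41237, i.e. 0.412 to 3 decimal places.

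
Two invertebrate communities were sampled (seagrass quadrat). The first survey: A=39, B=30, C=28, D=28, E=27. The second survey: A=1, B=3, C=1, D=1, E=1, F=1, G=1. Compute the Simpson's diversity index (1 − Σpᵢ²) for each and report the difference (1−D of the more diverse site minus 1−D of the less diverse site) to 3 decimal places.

The first survey: N=152, proportions 0.25658, 0.19737, 0.18421, 0.18421, 0.17763, giving 1−D = 0.79579 (working shown to 5 dp, full precision carried).
The second survey: N=9, proportions 0.11111, 0.33333, 0.11111, 0.11111, 0.11111, 0.11111, 0.11111, giving 1−D = 0.81481.
Difference = |0.79579 − 0.81481| = 0.01902, i.e. 0.019 to 3 decimal places.

0.019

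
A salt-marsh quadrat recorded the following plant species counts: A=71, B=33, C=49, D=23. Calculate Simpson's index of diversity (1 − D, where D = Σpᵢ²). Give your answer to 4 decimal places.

0.7075

Total N = 71+33+49+23 = 176, so the proportions are 0.403409, 0.1875, 0.278409, 0.130682 (working shown to 6 dp, full precision carried).
D = 0.403409² + 0.1875² + 0.278409² + 0.130682² = 0.162739 + 0.035156 + 0.077512 + 0.017078 = 0.292485.
So 1 − D = 0.707515, i.e. 0.7075 to 4 decimal places.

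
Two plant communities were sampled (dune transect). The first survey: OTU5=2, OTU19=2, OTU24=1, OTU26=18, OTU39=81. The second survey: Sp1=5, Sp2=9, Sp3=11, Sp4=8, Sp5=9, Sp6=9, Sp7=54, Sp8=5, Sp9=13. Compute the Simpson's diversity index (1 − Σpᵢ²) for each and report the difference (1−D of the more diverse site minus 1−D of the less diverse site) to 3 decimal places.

The first survey: N=104, proportions 0.01923, 0.01923, 0.00962, 0.17308, 0.77885, giving 1−D = 0.36261 (working shown to 5 dp, full precision carried).
The second survey: N=123, proportions 0.04065, 0.07317, 0.08943, 0.06504, 0.07317, 0.07317, 0.43902, 0.04065, 0.10569, giving 1−D = 0.76449.
Difference = |0.36261 − 0.76449| = 0.40188, i.e. 0.402 to 3 decimal places.

0.402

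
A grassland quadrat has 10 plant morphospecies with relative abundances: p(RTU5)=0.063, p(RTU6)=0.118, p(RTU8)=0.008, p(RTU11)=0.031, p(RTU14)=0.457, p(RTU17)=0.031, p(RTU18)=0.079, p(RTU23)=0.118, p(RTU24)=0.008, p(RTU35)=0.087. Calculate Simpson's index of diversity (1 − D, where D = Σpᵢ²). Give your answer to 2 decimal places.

D = 0.063² + 0.118² + 0.008² + 0.031² + 0.457² + 0.031² + 0.079² + 0.118² + 0.008² + 0.087² = 0.0040 + 0.0139 + 0.0001 + 0.0010 + 0.2088 + 0.0010 + 0.0062 + 0.0139 + 0.0001 + 0.0076 = 0.2565 (working shown to 4 dp, full precision carried).
So 1 − D = 0.7435, i.e. 0.74 to 2 decimal places.

0.74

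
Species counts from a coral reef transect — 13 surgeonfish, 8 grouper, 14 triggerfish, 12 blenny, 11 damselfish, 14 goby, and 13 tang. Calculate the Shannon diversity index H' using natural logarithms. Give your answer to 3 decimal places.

Total N = 13+8+14+12+11+14+13 = 85, so the proportions are 0.15294, 0.09412, 0.16471, 0.14118, 0.12941, 0.16471, 0.15294 (working shown to 5 dp, full precision carried).
Each pᵢ ln pᵢ term: 0.15294×(-1.87770)=-0.28718, 0.09412×(-2.36321)=-0.22242, 0.16471×(-1.80359)=-0.29706, 0.14118×(-1.95774)=-0.27639, 0.12941×(-2.04476)=-0.26462, 0.16471×(-1.80359)=-0.29706, 0.15294×(-1.87770)=-0.28718.
Sum = -1.93190, so H' = 1.932.

1.932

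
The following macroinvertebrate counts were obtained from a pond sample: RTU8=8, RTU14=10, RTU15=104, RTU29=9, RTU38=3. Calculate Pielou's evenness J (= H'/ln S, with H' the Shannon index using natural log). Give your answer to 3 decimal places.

0.513

Total N = 8+10+104+9+3 = 134, so the proportions are 0.0597, 0.07463, 0.77612, 0.06716, 0.02239 (working shown to 5 dp, full precision carried).
H' = −Σ pᵢ ln pᵢ = −((-0.16826) + (-0.19368) + (-0.19671) + (-0.18138) + (-0.08506)) = 0.82509.
With S = 5 species, ln S = 1.60944, so J = 0.82509/1.60944 = 0.51266, i.e. 0.513 to 3 decimal places.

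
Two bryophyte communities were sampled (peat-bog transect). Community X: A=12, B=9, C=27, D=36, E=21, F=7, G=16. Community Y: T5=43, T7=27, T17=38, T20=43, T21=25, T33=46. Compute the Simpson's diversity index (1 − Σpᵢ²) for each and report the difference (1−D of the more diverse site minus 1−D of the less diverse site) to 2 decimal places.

Community X: N=128, proportions 0.09375, 0.07031, 0.21094, 0.28125, 0.16406, 0.05469, 0.125, giving 1−D = 0.81714 (working shown to 5 dp, full precision carried).
Community Y: N=222, proportions 0.19369, 0.12162, 0.17117, 0.19369, 0.11261, 0.20721, giving 1−D = 0.82526.
Difference = |0.81714 − 0.82526| = 0.00812, i.e. 0.01 to 2 decimal places.

0.01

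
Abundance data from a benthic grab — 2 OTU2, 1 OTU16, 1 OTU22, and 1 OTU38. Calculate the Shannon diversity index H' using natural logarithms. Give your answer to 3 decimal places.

Total N = 2+1+1+1 = 5, so the proportions are 0.4, 0.2, 0.2, 0.2 (working shown to 5 dp, full precision carried).
Each pᵢ ln pᵢ term: 0.4×(-0.91629)=-0.36652, 0.2×(-1.60944)=-0.32189, 0.2×(-1.60944)=-0.32189, 0.2×(-1.60944)=-0.32189.
Sum = -1.33218, so H' = 1.332.

1.332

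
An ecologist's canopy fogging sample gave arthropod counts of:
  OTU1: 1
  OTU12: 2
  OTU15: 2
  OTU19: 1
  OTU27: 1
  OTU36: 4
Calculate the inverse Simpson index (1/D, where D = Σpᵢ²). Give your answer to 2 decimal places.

4.48

Total N = 1+2+2+1+1+4 = 11, so the proportions are 0.090909, 0.181818, 0.181818, 0.090909, 0.090909, 0.363636 (working shown to 6 dp, full precision carried).
D = 0.090909² + 0.181818² + 0.181818² + 0.090909² + 0.090909² + 0.363636² = 0.008264 + 0.033058 + 0.033058 + 0.008264 + 0.008264 + 0.132231 = 0.223140.
So 1/D = 4.4815, i.e. 4.48 to 2 decimal places.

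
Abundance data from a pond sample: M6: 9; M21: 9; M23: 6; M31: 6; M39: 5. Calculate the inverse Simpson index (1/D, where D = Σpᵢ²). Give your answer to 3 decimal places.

Total N = 9+9+6+6+5 = 35, so the proportions are 0.2571429, 0.2571429, 0.1714286, 0.1714286, 0.1428571 (working shown to 7 dp, full precision carried).
D = 0.2571429² + 0.2571429² + 0.1714286² + 0.1714286² + 0.1428571² = 0.0661224 + 0.0661224 + 0.0293878 + 0.0293878 + 0.0204082 = 0.2114286.
So 1/D = 4.72973, i.e. 4.730 to 3 decimal places.

4.730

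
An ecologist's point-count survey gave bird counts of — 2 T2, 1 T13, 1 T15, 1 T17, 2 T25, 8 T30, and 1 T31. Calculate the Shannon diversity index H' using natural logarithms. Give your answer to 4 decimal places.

Total N = 2+1+1+1+2+8+1 = 16, so the proportions are 0.125, 0.0625, 0.0625, 0.0625, 0.125, 0.5, 0.0625 (working shown to 6 dp, full precision carried).
Each pᵢ ln pᵢ term: 0.125×(-2.079442)=-0.259930, 0.0625×(-2.772589)=-0.173287, 0.0625×(-2.772589)=-0.173287, 0.0625×(-2.772589)=-0.173287, 0.125×(-2.079442)=-0.259930, 0.5×(-0.693147)=-0.346574, 0.0625×(-2.772589)=-0.173287.
Sum = -1.559581, so H' = 1.5596.

1.5596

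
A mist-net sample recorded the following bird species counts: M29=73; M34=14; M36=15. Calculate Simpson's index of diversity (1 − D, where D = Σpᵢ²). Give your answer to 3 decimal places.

0.447

Total N = 73+14+15 = 102, so the proportions are 0.71569, 0.13725, 0.14706 (working shown to 5 dp, full precision carried).
D = 0.71569² + 0.13725² + 0.14706² = 0.51221 + 0.01884 + 0.02163 = 0.55267.
So 1 − D = 0.44733, i.e. 0.447 to 3 decimal places.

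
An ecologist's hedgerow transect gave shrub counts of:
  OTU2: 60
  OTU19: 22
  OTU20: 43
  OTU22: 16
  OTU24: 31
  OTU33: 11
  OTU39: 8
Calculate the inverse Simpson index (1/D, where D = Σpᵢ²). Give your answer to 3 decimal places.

4.974

Total N = 60+22+43+16+31+11+8 = 191, so the proportions are 0.3141361, 0.1151832, 0.2251309, 0.0837696, 0.1623037, 0.0575916, 0.0418848 (working shown to 7 dp, full precision carried).
D = 0.3141361² + 0.1151832² + 0.2251309² + 0.0837696² + 0.1623037² + 0.0575916² + 0.0418848² = 0.0986815 + 0.0132672 + 0.0506839 + 0.0070174 + 0.0263425 + 0.0033168 + 0.0017543 = 0.2010636.
So 1/D = 4.97355, i.e. 4.974 to 3 decimal places.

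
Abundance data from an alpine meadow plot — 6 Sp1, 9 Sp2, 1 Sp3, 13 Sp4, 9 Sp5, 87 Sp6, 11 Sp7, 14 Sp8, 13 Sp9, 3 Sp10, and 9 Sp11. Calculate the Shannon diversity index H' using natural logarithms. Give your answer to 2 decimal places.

Total N = 6+9+1+13+9+87+11+14+13+3+9 = 175, so the proportions are 0.0343, 0.0514, 0.0057, 0.0743, 0.0514, 0.4971, 0.0629, 0.08, 0.0743, 0.0171, 0.0514 (working shown to 4 dp, full precision carried).
Each pᵢ ln pᵢ term: 0.0343×(-3.3730)=-0.1156, 0.0514×(-2.9676)=-0.1526, 0.0057×(-5.1648)=-0.0295, 0.0743×(-2.5998)=-0.1931, 0.0514×(-2.9676)=-0.1526, 0.4971×(-0.6989)=-0.3474, 0.0629×(-2.7669)=-0.1739, 0.08×(-2.5257)=-0.2021, 0.0743×(-2.5998)=-0.1931, 0.0171×(-4.0662)=-0.0697, 0.0514×(-2.9676)=-0.1526.
Sum = -1.7824, so H' = 1.78.

1.78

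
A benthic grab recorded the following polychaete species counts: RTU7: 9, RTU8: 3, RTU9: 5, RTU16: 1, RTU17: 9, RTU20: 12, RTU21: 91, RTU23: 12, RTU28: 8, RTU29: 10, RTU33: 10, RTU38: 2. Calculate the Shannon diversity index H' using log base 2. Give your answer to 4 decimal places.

2.5186

Total N = 9+3+5+1+9+12+91+12+8+10+10+2 = 172, so the proportions are 0.052326, 0.017442, 0.02907, 0.005814, 0.052326, 0.069767, 0.52907, 0.069767, 0.046512, 0.05814, 0.05814, 0.011628 (working shown to 6 dp, full precision carried).
Each pᵢ log₂ pᵢ term: 0.052326×(-4.256340)=-0.222715, 0.017442×(-5.841302)=-0.101883, 0.02907×(-5.104337)=-0.148382, 0.005814×(-7.426265)=-0.043176, 0.052326×(-4.256340)=-0.222715, 0.069767×(-3.841302)=-0.267998, 0.52907×(-0.918470)=-0.485935, 0.069767×(-3.841302)=-0.267998, 0.046512×(-4.426265)=-0.205873, 0.05814×(-4.104337)=-0.238624, 0.05814×(-4.104337)=-0.238624, 0.011628×(-6.426265)=-0.074724.
Sum = -2.518648, so H' = 2.5186.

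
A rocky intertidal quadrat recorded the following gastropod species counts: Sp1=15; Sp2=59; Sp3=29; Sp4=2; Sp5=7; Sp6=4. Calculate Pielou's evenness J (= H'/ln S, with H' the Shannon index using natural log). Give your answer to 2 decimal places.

Total N = 15+59+29+2+7+4 = 116, so the proportions are 0.1293, 0.5086, 0.25, 0.0172, 0.0603, 0.0345 (working shown to 4 dp, full precision carried).
H' = −Σ pᵢ ln pᵢ = −((-0.2645) + (-0.3439) + (-0.3466) + (-0.0700) + (-0.1694) + (-0.1161)) = 1.3105.
With S = 6 species, ln S = 1.7918, so J = 1.3105/1.7918 = 0.7314, i.e. 0.73 to 2 decimal places.

0.73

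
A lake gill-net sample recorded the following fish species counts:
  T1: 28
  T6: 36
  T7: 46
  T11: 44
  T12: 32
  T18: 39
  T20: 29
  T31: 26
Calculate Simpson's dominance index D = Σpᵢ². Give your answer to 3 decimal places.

Total N = 28+36+46+44+32+39+29+26 = 280, so the proportions are 0.1, 0.12857, 0.16429, 0.15714, 0.11429, 0.13929, 0.10357, 0.09286 (working shown to 5 dp, full precision carried).
D = 0.1² + 0.12857² + 0.16429² + 0.15714² + 0.11429² + 0.13929² + 0.10357² + 0.09286² = 0.01000 + 0.01653 + 0.02699 + 0.02469 + 0.01306 + 0.01940 + 0.01073 + 0.00862 = 0.13003.
To 3 decimal places, D = 0.130.

0.130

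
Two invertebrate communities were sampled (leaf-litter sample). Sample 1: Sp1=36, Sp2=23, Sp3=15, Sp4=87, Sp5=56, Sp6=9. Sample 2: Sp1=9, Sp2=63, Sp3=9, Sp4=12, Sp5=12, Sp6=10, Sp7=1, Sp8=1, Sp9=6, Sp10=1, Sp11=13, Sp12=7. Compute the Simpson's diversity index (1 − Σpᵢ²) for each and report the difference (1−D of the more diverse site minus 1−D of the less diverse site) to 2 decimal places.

0.02

Sample 1: N=226, proportions 0.1593, 0.1018, 0.0664, 0.385, 0.2478, 0.0398, giving 1−D = 0.7487 (working shown to 4 dp, full precision carried).
Sample 2: N=144, proportions 0.0625, 0.4375, 0.0625, 0.0833, 0.0833, 0.0694, 0.0069, 0.0069, 0.0417, 0.0069, 0.0903, 0.0486, giving 1−D = 0.7697.
Difference = |0.7487 − 0.7697| = 0.0210, i.e. 0.02 to 2 decimal places.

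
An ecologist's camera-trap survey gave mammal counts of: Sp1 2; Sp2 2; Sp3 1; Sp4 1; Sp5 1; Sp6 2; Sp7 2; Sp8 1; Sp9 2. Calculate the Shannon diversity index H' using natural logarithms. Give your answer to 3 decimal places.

2.144

Total N = 2+2+1+1+1+2+2+1+2 = 14, so the proportions are 0.14286, 0.14286, 0.07143, 0.07143, 0.07143, 0.14286, 0.14286, 0.07143, 0.14286 (working shown to 5 dp, full precision carried).
Each pᵢ ln pᵢ term: 0.14286×(-1.94591)=-0.27799, 0.14286×(-1.94591)=-0.27799, 0.07143×(-2.63906)=-0.18850, 0.07143×(-2.63906)=-0.18850, 0.07143×(-2.63906)=-0.18850, 0.14286×(-1.94591)=-0.27799, 0.14286×(-1.94591)=-0.27799, 0.07143×(-2.63906)=-0.18850, 0.14286×(-1.94591)=-0.27799.
Sum = -2.14395, so H' = 2.144.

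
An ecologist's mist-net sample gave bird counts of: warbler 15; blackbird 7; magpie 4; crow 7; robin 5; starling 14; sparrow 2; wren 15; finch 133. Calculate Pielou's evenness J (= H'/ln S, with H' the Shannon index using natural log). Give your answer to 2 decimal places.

Total N = 15+7+4+7+5+14+2+15+133 = 202, so the proportions are 0.0743, 0.0347, 0.0198, 0.0347, 0.0248, 0.0693, 0.0099, 0.0743, 0.6584 (working shown to 4 dp, full precision carried).
H' = −Σ pᵢ ln pᵢ = −((-0.1931) + (-0.1165) + (-0.0777) + (-0.1165) + (-0.0916) + (-0.1850) + (-0.0457) + (-0.1931) + (-0.2752)) = 1.2943.
With S = 9 species, ln S = 2.1972, so J = 1.2943/2.1972 = 0.5891, i.e. 0.59 to 2 decimal places.

0.59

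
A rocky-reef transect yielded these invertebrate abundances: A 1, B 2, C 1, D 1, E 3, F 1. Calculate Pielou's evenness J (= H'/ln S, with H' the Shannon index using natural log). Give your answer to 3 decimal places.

0.936

Total N = 1+2+1+1+3+1 = 9, so the proportions are 0.11111, 0.22222, 0.11111, 0.11111, 0.33333, 0.11111 (working shown to 5 dp, full precision carried).
H' = −Σ pᵢ ln pᵢ = −((-0.24414) + (-0.33424) + (-0.24414) + (-0.24414) + (-0.36620) + (-0.24414)) = 1.67699.
With S = 6 species, ln S = 1.79176, so J = 1.67699/1.79176 = 0.93594, i.e. 0.936 to 3 decimal places.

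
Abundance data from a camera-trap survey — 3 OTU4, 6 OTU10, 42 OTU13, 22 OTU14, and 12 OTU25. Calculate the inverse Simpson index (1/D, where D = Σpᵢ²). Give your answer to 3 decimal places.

Total N = 3+6+42+22+12 = 85, so the proportions are 0.035294, 0.070588, 0.494118, 0.258824, 0.141176 (working shown to 6 dp, full precision carried).
D = 0.035294² + 0.070588² + 0.494118² + 0.258824² + 0.141176² = 0.001246 + 0.004983 + 0.244152 + 0.066990 + 0.019931 = 0.337301.
So 1/D = 2.96471, i.e. 2.965 to 3 decimal places.

2.965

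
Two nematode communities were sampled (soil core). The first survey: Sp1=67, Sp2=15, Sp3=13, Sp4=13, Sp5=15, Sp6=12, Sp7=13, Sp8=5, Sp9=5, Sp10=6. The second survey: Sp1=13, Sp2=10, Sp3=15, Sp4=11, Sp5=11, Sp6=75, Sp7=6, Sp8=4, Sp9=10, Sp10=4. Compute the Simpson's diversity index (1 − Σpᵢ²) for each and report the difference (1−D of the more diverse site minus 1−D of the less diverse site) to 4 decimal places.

0.0472

The first survey: N=164, proportions 0.408537, 0.091463, 0.079268, 0.079268, 0.091463, 0.073171, 0.079268, 0.030488, 0.030488, 0.036585, giving 1−D = 0.788965 (working shown to 6 dp, full precision carried).
The second survey: N=159, proportions 0.081761, 0.062893, 0.09434, 0.069182, 0.069182, 0.471698, 0.037736, 0.025157, 0.062893, 0.025157, giving 1−D = 0.741743.
Difference = |0.788965 − 0.741743| = 0.047222, i.e. 0.0472 to 4 decimal places.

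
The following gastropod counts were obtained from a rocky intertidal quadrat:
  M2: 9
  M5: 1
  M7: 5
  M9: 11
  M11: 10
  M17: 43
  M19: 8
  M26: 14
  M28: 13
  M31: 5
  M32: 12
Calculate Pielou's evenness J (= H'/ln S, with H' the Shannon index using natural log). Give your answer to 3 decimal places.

0.875

Total N = 9+1+5+11+10+43+8+14+13+5+12 = 131, so the proportions are 0.0687, 0.00763, 0.03817, 0.08397, 0.07634, 0.32824, 0.06107, 0.10687, 0.09924, 0.03817, 0.0916 (working shown to 5 dp, full precision carried).
H' = −Σ pᵢ ln pᵢ = −((-0.18398) + (-0.03722) + (-0.12465) + (-0.20802) + (-0.19638) + (-0.36566) + (-0.17073) + (-0.23898) + (-0.22926) + (-0.12465) + (-0.21896)) = 2.09849.
With S = 11 species, ln S = 2.39790, so J = 2.09849/2.39790 = 0.87514, i.e. 0.875 to 3 decimal places.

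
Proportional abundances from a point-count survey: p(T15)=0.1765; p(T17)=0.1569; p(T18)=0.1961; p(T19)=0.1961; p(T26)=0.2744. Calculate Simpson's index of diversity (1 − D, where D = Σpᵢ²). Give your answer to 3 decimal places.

D = 0.1765² + 0.1569² + 0.1961² + 0.1961² + 0.2744² = 0.03115 + 0.02462 + 0.03846 + 0.03846 + 0.07530 = 0.20798 (working shown to 5 dp, full precision carried).
So 1 − D = 0.79202, i.e. 0.792 to 3 decimal places.

0.792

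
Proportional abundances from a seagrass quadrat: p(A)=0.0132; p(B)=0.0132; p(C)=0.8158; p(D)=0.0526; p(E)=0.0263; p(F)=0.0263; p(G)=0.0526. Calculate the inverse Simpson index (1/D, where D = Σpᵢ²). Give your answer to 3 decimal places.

1.486

D = 0.0132² + 0.0132² + 0.8158² + 0.0526² + 0.0263² + 0.0263² + 0.0526² = 0.000174 + 0.000174 + 0.665530 + 0.002767 + 0.000692 + 0.000692 + 0.002767 = 0.672795 (working shown to 6 dp, full precision carried).
So 1/D = 1.48634, i.e. 1.486 to 3 decimal places.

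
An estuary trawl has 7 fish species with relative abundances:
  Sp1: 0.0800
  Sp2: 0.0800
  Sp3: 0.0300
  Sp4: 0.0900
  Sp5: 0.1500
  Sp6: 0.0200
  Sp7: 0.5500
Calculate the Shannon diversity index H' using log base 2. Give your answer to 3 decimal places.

2.045

Each pᵢ log₂ pᵢ term (working shown to 5 dp, full precision carried): 0.08×(-3.64386)=-0.29151, 0.08×(-3.64386)=-0.29151, 0.03×(-5.05889)=-0.15177, 0.09×(-3.47393)=-0.31265, 0.15×(-2.73697)=-0.41054, 0.02×(-5.64386)=-0.11288, 0.55×(-0.86250)=-0.47437.
Sum = -2.04523, so H' = 2.045.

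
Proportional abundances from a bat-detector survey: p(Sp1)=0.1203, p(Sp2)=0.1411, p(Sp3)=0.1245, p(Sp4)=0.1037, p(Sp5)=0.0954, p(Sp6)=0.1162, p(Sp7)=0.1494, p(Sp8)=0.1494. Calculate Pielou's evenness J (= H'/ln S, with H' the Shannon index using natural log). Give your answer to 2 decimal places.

0.99

H' = −Σ pᵢ ln pᵢ = −((-0.2548) + (-0.2763) + (-0.2594) + (-0.2350) + (-0.2242) + (-0.2501) + (-0.2840) + (-0.2840)) = 2.0678 (working shown to 4 dp, full precision carried).
With S = 8 species, ln S = 2.0794, so J = 2.0678/2.0794 = 0.9944, i.e. 0.99 to 2 decimal places.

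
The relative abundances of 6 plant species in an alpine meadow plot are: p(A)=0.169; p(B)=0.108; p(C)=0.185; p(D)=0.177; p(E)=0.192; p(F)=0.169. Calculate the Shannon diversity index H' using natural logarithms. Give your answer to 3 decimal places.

Each pᵢ ln pᵢ term (working shown to 5 dp, full precision carried): 0.169×(-1.77786)=-0.30046, 0.108×(-2.22562)=-0.24037, 0.185×(-1.68740)=-0.31217, 0.177×(-1.73161)=-0.30649, 0.192×(-1.65026)=-0.31685, 0.169×(-1.77786)=-0.30046.
Sum = -1.77680, so H' = 1.777.

1.777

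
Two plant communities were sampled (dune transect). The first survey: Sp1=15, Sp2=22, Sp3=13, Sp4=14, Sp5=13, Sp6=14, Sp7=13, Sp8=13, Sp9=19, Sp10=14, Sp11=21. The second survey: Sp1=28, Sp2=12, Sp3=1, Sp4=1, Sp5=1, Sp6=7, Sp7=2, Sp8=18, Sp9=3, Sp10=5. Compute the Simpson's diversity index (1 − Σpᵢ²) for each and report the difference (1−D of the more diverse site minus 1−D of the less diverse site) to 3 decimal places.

The first survey: N=171, proportions 0.08772, 0.12865, 0.07602, 0.08187, 0.07602, 0.08187, 0.07602, 0.07602, 0.11111, 0.08187, 0.12281, giving 1−D = 0.90510 (working shown to 5 dp, full precision carried).
The second survey: N=78, proportions 0.35897, 0.15385, 0.01282, 0.01282, 0.01282, 0.08974, 0.02564, 0.23077, 0.03846, 0.0641, giving 1−D = 0.77942.
Difference = |0.90510 − 0.77942| = 0.12568, i.e. 0.126 to 3 decimal places.

0.126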